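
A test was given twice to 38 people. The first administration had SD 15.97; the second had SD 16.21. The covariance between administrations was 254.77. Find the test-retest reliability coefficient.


r = cov(X,Y) / (SD_X * SD_Y)
r = 254.77 / (15.97 * 16.21)
r = 254.77 / 258.8737
r = 0.9841

0.9841


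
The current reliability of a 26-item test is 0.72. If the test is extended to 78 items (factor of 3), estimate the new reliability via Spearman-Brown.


r_new = (n * rxx) / (1 + (n-1) * rxx)
r_new = (3 * 0.72) / (1 + 2 * 0.72)
r_new = 2.16 / 2.44
r_new = 0.8852

0.8852


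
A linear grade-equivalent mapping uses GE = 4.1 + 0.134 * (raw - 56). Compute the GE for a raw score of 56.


raw - median = 56 - 56 = 0
slope * diff = 0.134 * 0 = 0.0
GE = 4.1 + 0.0
GE = 4.1

4.1


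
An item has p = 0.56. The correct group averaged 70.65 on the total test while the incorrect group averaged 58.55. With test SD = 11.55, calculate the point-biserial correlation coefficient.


q = 1 - p = 0.44
rpb = ((M1 - M0) / SD) * sqrt(p * q)
rpb = ((70.65 - 58.55) / 11.55) * sqrt(0.56 * 0.44)
rpb = 0.52

0.52


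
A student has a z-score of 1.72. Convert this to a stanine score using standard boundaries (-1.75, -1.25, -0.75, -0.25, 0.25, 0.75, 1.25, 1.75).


Stanine boundaries: [-1.75, -1.25, -0.75, -0.25, 0.25, 0.75, 1.25, 1.75]
z = 1.72
Check each boundary:
  z >= -1.75 -> could be stanine 2
  z >= -1.25 -> could be stanine 3
  z >= -0.75 -> could be stanine 4
  z >= -0.25 -> could be stanine 5
  z >= 0.25 -> could be stanine 6
  z >= 0.75 -> could be stanine 7
  z >= 1.25 -> could be stanine 8
  z < 1.75
Highest qualifying boundary gives stanine = 8

8


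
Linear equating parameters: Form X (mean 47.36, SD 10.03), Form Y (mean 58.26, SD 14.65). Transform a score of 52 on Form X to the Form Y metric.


slope = SD_Y / SD_X = 14.65 / 10.03 ~ 1.4606
intercept = mean_Y - slope * mean_X = 58.26 - (14.65 / 10.03) * 47.36 ~ -10.9149
Y = slope * X + intercept. To avoid rounding drift from the rounded slope/intercept, evaluate the equivalent form Y = mean_Y + SD_Y * (X - mean_X) / SD_X at full precision:
Y = 58.26 + 14.65 * (52 - 47.36) / 10.03
Y = 58.26 + 14.65 * 4.64 / 10.03
Y = 58.26 + 67.976 / 10.03
Y = 58.26 + 6.7773
Y = 65.0373

65.0373


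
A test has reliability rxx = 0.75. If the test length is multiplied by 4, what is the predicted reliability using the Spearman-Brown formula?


r_new = (n * rxx) / (1 + (n-1) * rxx)
r_new = (4 * 0.75) / (1 + 3 * 0.75)
r_new = 3.0 / 3.25
r_new = 0.9231

0.9231


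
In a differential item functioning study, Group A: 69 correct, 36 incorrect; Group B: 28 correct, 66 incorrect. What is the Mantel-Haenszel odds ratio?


Odds_A = 69/36 = 1.9167
Odds_B = 28/66 = 0.4242
OR = Odds_A / Odds_B = 1.9167 / 0.4242
Exactly, OR = (69 * 66) / (36 * 28) = 4554 / 1008
OR = 4.5179

4.5179


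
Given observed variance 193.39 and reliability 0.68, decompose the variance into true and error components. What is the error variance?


var_true = rxx * var_obs = 0.68 * 193.39 = 131.5052
var_error = var_obs - var_true
var_error = 193.39 - 131.5052
var_error = 61.8848

61.8848


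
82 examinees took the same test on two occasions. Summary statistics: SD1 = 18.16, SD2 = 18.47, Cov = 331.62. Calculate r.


r = cov(X,Y) / (SD_X * SD_Y)
r = 331.62 / (18.16 * 18.47)
r = 331.62 / 335.4152
r = 0.9887

0.9887


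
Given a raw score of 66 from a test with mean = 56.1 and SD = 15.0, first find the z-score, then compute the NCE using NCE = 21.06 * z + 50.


z = (X - mean) / SD = (66 - 56.1) / 15.0
z = 9.9 / 15.0
z = 0.66
NCE = NCE = 21.06z + 50
Carry z at full precision (z = 9.9 / 15.0) into the conversion:
NCE = 21.06 * (9.9 / 15.0) + 50 = 208.494 / 15.0 + 50
NCE = 13.8996 + 50
NCE = 63.8996

63.8996


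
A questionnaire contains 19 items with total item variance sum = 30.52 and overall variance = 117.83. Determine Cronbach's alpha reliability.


alpha = (k/(k-1)) * (1 - sum(si^2)/s_total^2)
= (19/18) * (1 - 30.52/117.83)
alpha = 0.7821

0.7821


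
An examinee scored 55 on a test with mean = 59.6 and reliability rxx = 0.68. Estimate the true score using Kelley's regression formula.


T_est = rxx * X + (1 - rxx) * mean
T_est = 0.68 * 55 + 0.32 * 59.6
T_est = 37.4 + 19.072
T_est = 56.472

56.472


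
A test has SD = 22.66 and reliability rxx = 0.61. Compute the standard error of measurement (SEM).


SEM = SD * sqrt(1 - rxx)
SEM = 22.66 * sqrt(1 - 0.61)
SEM = 22.66 * sqrt(0.39) = 22.66 * 0.6245
SEM = 14.1512

14.1512


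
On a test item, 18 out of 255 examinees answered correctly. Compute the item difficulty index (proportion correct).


Item difficulty p = number correct / total examinees
p = 18 / 255
p = 0.0706

0.0706


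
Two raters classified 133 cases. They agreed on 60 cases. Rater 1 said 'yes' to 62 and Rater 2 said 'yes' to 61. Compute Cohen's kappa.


P_o = 60/133 = 0.451128
P_e = (62*61 + 71*72) / 17689 = 0.502798
kappa = (P_o - P_e) / (1 - P_e)
kappa = (0.451128 - 0.502798) / (1 - 0.502798)
kappa = -0.1039

-0.1039


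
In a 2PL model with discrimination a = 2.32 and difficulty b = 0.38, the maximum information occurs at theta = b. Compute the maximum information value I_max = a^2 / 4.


For 2PL, max info at theta = b = 0.38
I_max = a^2 / 4 = 2.32^2 / 4
= 5.3824 / 4
I_max = 1.3456

1.3456


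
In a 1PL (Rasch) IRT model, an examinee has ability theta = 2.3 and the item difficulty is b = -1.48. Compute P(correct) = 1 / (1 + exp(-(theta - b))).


theta - b = 2.3 - -1.48 = 3.78
exp(-(theta - b)) = exp(-3.78) = 0.0228
P = 1 / (1 + 0.0228)
P = 0.9777

0.9777


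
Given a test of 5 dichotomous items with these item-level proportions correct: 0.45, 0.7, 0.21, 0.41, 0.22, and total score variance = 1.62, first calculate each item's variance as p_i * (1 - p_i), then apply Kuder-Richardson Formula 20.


For each item, compute p_i * q_i:
  Item 1: 0.45 * 0.55 = 0.2475
  Item 2: 0.7 * 0.3 = 0.21
  Item 3: 0.21 * 0.79 = 0.1659
  Item 4: 0.41 * 0.59 = 0.2419
  Item 5: 0.22 * 0.78 = 0.1716
Sum(p_i * q_i) = 0.2475 + 0.21 + 0.1659 + 0.2419 + 0.1716 = 1.0369
KR-20 = (k/(k-1)) * (1 - Sum(p_i*q_i) / Var_total)
= (5/4) * (1 - 1.0369/1.62)
= 1.25 * 0.3599
KR-20 = 0.4499

0.4499


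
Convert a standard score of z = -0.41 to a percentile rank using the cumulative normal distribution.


CDF(z) = 0.5 * (1 + erf(z/sqrt(2)))
erf(-0.2899) = -0.3182
CDF = 0.3409
Percentile rank = 0.3409 * 100 = 34.09

34.09


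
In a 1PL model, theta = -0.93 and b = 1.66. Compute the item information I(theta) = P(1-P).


P = 1/(1+exp(-(-0.93-1.66))) = 0.0698
I = P*(1-P) = 0.0698 * 0.9302
I = 0.0649

0.0649


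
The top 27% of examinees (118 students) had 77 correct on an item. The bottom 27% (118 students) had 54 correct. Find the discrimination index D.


p_upper = 77/118 = 0.6525
p_lower = 54/118 = 0.4576
D = 0.6525 - 0.4576 = 0.1949

0.1949


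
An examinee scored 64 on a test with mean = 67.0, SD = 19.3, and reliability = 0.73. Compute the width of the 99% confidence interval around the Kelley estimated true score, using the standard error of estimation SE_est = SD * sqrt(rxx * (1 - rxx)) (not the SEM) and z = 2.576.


True score estimate = 0.73*64 + 0.27*67.0 = 64.81
SE_est = SD * sqrt(rxx * (1 - rxx)) = 19.3 * sqrt(0.73 * 0.27) = 19.3 * sqrt(0.1971) = 8.568418
CI = T_est +/- z * SE_est, so width = 2 * z * SE_est = 2 * 2.576 * 8.568418
Width = 44.1445

44.1445


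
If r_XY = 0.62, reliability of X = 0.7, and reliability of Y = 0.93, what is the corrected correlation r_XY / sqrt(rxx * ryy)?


r_corrected = rxy / sqrt(rxx * ryy)
= 0.62 / sqrt(0.7 * 0.93)
= 0.62 / sqrt(0.651)
= 0.62 / 0.806846
r_corrected = 0.7684

0.7684


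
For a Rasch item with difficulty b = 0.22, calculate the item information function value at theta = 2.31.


P = 1/(1+exp(-(2.31-0.22))) = 0.8899
I = P*(1-P) = 0.8899 * 0.1101
I = 0.098

0.098


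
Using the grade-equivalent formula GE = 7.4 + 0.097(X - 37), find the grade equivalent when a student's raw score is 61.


raw - median = 61 - 37 = 24
slope * diff = 0.097 * 24 = 2.328
GE = 7.4 + 2.328
GE = 9.728

9.728


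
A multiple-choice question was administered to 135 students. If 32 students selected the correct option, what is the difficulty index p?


Item difficulty p = number correct / total examinees
p = 32 / 135
p = 0.237

0.237


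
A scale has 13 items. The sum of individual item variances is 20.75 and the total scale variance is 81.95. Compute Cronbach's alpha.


alpha = (k/(k-1)) * (1 - sum(si^2)/s_total^2)
= (13/12) * (1 - 20.75/81.95)
alpha = 0.809

0.809


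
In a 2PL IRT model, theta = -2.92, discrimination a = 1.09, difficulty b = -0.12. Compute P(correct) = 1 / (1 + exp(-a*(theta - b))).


a*(theta - b) = 1.09 * (-2.92 - -0.12) = -3.052
exp(--3.052) = 21.1576
P = 1 / (1 + 21.1576)
P = 0.0451

0.0451


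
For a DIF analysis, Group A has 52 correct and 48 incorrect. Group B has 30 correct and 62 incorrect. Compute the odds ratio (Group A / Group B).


Odds_A = 52/48 = 1.0833
Odds_B = 30/62 = 0.4839
OR = Odds_A / Odds_B = 1.0833 / 0.4839
Exactly, OR = (52 * 62) / (48 * 30) = 3224 / 1440
OR = 2.2389

2.2389


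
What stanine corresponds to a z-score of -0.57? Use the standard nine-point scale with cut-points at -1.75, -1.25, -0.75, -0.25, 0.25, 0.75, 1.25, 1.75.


Stanine boundaries: [-1.75, -1.25, -0.75, -0.25, 0.25, 0.75, 1.25, 1.75]
z = -0.57
Check each boundary:
  z >= -1.75 -> could be stanine 2
  z >= -1.25 -> could be stanine 3
  z >= -0.75 -> could be stanine 4
  z < -0.25
  z < 0.25
  z < 0.75
  z < 1.25
  z < 1.75
Highest qualifying boundary gives stanine = 4

4


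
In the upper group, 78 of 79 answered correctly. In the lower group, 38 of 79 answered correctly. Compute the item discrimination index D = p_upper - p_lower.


p_upper = 78/79 = 0.9873
p_lower = 38/79 = 0.481
D = 0.9873 - 0.481 = 0.5063

0.5063


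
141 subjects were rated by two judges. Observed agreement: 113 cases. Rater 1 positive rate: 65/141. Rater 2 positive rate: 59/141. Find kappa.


P_o = 113/141 = 0.801418
P_e = (65*59 + 76*82) / 19881 = 0.506363
kappa = (P_o - P_e) / (1 - P_e)
kappa = (0.801418 - 0.506363) / (1 - 0.506363)
kappa = 0.5977

0.5977


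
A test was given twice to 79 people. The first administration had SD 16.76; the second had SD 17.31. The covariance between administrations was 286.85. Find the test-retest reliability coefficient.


r = cov(X,Y) / (SD_X * SD_Y)
r = 286.85 / (16.76 * 17.31)
r = 286.85 / 290.1156
r = 0.9887

0.9887


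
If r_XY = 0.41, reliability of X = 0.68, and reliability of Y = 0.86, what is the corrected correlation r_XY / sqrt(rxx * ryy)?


r_corrected = rxy / sqrt(rxx * ryy)
= 0.41 / sqrt(0.68 * 0.86)
= 0.41 / sqrt(0.5848)
= 0.41 / 0.764722
r_corrected = 0.5361

0.5361


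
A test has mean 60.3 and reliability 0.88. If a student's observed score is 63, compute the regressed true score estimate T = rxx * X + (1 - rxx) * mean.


T_est = rxx * X + (1 - rxx) * mean
T_est = 0.88 * 63 + 0.12 * 60.3
T_est = 55.44 + 7.236
T_est = 62.676

62.676


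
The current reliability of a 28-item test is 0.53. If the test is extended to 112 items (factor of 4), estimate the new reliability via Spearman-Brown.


r_new = (n * rxx) / (1 + (n-1) * rxx)
r_new = (4 * 0.53) / (1 + 3 * 0.53)
r_new = 2.12 / 2.59
r_new = 0.8185

0.8185


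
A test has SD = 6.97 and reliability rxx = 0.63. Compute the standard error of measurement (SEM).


SEM = SD * sqrt(1 - rxx)
SEM = 6.97 * sqrt(1 - 0.63)
SEM = 6.97 * sqrt(0.37) = 6.97 * 0.608276
SEM = 4.2397

4.2397


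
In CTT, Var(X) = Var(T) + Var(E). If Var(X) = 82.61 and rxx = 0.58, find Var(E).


var_true = rxx * var_obs = 0.58 * 82.61 = 47.9138
var_error = var_obs - var_true
var_error = 82.61 - 47.9138
var_error = 34.6962

34.6962


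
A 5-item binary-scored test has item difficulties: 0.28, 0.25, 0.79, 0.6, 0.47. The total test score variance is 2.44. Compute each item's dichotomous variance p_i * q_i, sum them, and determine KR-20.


For each item, compute p_i * q_i:
  Item 1: 0.28 * 0.72 = 0.2016
  Item 2: 0.25 * 0.75 = 0.1875
  Item 3: 0.79 * 0.21 = 0.1659
  Item 4: 0.6 * 0.4 = 0.24
  Item 5: 0.47 * 0.53 = 0.2491
Sum(p_i * q_i) = 0.2016 + 0.1875 + 0.1659 + 0.24 + 0.2491 = 1.0441
KR-20 = (k/(k-1)) * (1 - Sum(p_i*q_i) / Var_total)
= (5/4) * (1 - 1.0441/2.44)
= 1.25 * 0.5721
KR-20 = 0.7151

0.7151


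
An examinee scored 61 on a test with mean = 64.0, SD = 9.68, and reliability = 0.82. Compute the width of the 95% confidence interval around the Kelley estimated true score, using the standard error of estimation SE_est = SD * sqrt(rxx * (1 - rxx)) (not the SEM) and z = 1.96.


True score estimate = 0.82*61 + 0.18*64.0 = 61.54
SE_est = SD * sqrt(rxx * (1 - rxx)) = 9.68 * sqrt(0.82 * 0.18) = 9.68 * sqrt(0.1476) = 3.718935
CI = T_est +/- z * SE_est, so width = 2 * z * SE_est = 2 * 1.96 * 3.718935
Width = 14.5782

14.5782


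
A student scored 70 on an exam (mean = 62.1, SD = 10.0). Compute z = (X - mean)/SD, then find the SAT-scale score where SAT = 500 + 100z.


z = (X - mean) / SD = (70 - 62.1) / 10.0
z = 7.9 / 10.0
z = 0.79
SAT-scale = SAT = 500 + 100z
Carry z at full precision (z = 7.9 / 10.0) into the conversion:
SAT-scale = 500 + 100 * (7.9 / 10.0) = 500 + 790 / 10.0
SAT-scale = 500 + 79.0
SAT-scale = 579.0

579.0


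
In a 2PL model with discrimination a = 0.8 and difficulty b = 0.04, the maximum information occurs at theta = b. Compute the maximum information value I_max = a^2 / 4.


For 2PL, max info at theta = b = 0.04
I_max = a^2 / 4 = 0.8^2 / 4
= 0.64 / 4
I_max = 0.16

0.16


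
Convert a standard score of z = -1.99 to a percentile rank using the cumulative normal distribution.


CDF(z) = 0.5 * (1 + erf(z/sqrt(2)))
erf(-1.4071) = -0.9534
CDF = 0.0233
Percentile rank = 0.0233 * 100 = 2.33

2.33


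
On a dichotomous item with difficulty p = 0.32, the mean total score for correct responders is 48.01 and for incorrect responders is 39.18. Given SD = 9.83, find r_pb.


q = 1 - p = 0.68
rpb = ((M1 - M0) / SD) * sqrt(p * q)
rpb = ((48.01 - 39.18) / 9.83) * sqrt(0.32 * 0.68)
rpb = 0.419

0.419


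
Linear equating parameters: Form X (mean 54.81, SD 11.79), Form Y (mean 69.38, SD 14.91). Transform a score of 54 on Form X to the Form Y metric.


slope = SD_Y / SD_X = 14.91 / 11.79 ~ 1.2646
intercept = mean_Y - slope * mean_X = 69.38 - (14.91 / 11.79) * 54.81 ~ 0.0656
Y = slope * X + intercept. To avoid rounding drift from the rounded slope/intercept, evaluate the equivalent form Y = mean_Y + SD_Y * (X - mean_X) / SD_X at full precision:
Y = 69.38 + 14.91 * (54 - 54.81) / 11.79
Y = 69.38 - 14.91 * 0.81 / 11.79
Y = 69.38 - 12.0771 / 11.79
Y = 69.38 - 1.0244
Y = 68.3556

68.3556


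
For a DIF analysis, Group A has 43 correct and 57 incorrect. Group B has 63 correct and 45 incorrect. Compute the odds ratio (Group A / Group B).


Odds_A = 43/57 = 0.7544
Odds_B = 63/45 = 1.4
OR = Odds_A / Odds_B = 0.7544 / 1.4
Exactly, OR = (43 * 45) / (57 * 63) = 1935 / 3591
OR = 0.5388

0.5388


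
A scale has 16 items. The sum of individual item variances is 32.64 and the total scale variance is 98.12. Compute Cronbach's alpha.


alpha = (k/(k-1)) * (1 - sum(si^2)/s_total^2)
= (16/15) * (1 - 32.64/98.12)
alpha = 0.7118

0.7118


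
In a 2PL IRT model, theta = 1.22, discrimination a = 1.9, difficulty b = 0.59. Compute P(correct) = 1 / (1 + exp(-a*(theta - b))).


a*(theta - b) = 1.9 * (1.22 - 0.59) = 1.197
exp(-1.197) = 0.3021
P = 1 / (1 + 0.3021)
P = 0.768

0.768


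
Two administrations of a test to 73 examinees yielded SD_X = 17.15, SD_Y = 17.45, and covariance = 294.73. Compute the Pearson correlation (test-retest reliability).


r = cov(X,Y) / (SD_X * SD_Y)
r = 294.73 / (17.15 * 17.45)
r = 294.73 / 299.2675
r = 0.9848

0.9848


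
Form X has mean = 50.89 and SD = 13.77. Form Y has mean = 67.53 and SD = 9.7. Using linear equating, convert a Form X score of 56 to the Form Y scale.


slope = SD_Y / SD_X = 9.7 / 13.77 ~ 0.7044
intercept = mean_Y - slope * mean_X = 67.53 - (9.7 / 13.77) * 50.89 ~ 31.6816
Y = slope * X + intercept. To avoid rounding drift from the rounded slope/intercept, evaluate the equivalent form Y = mean_Y + SD_Y * (X - mean_X) / SD_X at full precision:
Y = 67.53 + 9.7 * (56 - 50.89) / 13.77
Y = 67.53 + 9.7 * 5.11 / 13.77
Y = 67.53 + 49.567 / 13.77
Y = 67.53 + 3.5996
Y = 71.1296

71.1296


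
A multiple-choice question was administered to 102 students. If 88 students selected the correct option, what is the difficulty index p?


Item difficulty p = number correct / total examinees
p = 88 / 102
p = 0.8627

0.8627


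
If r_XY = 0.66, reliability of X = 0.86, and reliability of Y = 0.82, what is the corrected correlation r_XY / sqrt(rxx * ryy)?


r_corrected = rxy / sqrt(rxx * ryy)
= 0.66 / sqrt(0.86 * 0.82)
= 0.66 / sqrt(0.7052)
= 0.66 / 0.839762
r_corrected = 0.7859

0.7859


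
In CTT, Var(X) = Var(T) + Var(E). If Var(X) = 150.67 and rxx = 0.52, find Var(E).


var_true = rxx * var_obs = 0.52 * 150.67 = 78.3484
var_error = var_obs - var_true
var_error = 150.67 - 78.3484
var_error = 72.3216

72.3216


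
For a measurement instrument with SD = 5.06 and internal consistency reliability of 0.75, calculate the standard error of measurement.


SEM = SD * sqrt(1 - rxx)
SEM = 5.06 * sqrt(1 - 0.75)
SEM = 5.06 * sqrt(0.25) = 5.06 * 0.5
SEM = 2.53

2.53


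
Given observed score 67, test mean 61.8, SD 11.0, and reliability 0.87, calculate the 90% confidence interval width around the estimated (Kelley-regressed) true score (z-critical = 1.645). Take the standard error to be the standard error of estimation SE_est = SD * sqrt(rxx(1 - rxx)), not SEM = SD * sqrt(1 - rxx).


True score estimate = 0.87*67 + 0.13*61.8 = 66.324
SE_est = SD * sqrt(rxx * (1 - rxx)) = 11.0 * sqrt(0.87 * 0.13) = 11.0 * sqrt(0.1131) = 3.699338
CI = T_est +/- z * SE_est, so width = 2 * z * SE_est = 2 * 1.645 * 3.699338
Width = 12.1708

12.1708


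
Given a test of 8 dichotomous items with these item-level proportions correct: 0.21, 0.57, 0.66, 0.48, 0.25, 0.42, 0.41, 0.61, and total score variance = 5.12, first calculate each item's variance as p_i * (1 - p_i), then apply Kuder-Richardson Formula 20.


For each item, compute p_i * q_i:
  Item 1: 0.21 * 0.79 = 0.1659
  Item 2: 0.57 * 0.43 = 0.2451
  Item 3: 0.66 * 0.34 = 0.2244
  Item 4: 0.48 * 0.52 = 0.2496
  Item 5: 0.25 * 0.75 = 0.1875
  Item 6: 0.42 * 0.58 = 0.2436
  Item 7: 0.41 * 0.59 = 0.2419
  Item 8: 0.61 * 0.39 = 0.2379
Sum(p_i * q_i) = 0.1659 + 0.2451 + 0.2244 + 0.2496 + 0.1875 + 0.2436 + 0.2419 + 0.2379 = 1.7959
KR-20 = (k/(k-1)) * (1 - Sum(p_i*q_i) / Var_total)
= (8/7) * (1 - 1.7959/5.12)
= 1.1429 * 0.6492
KR-20 = 0.742

0.742


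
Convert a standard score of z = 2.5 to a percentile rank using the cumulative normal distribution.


CDF(z) = 0.5 * (1 + erf(z/sqrt(2)))
erf(1.7678) = 0.9876
CDF = 0.9938
Percentile rank = 0.9938 * 100 = 99.38

99.38


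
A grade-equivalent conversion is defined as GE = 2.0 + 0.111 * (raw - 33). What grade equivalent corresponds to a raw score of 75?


raw - median = 75 - 33 = 42
slope * diff = 0.111 * 42 = 4.662
GE = 2.0 + 4.662
GE = 6.662

6.662


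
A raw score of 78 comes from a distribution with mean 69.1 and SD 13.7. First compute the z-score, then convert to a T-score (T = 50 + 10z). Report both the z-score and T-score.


z = (X - mean) / SD = (78 - 69.1) / 13.7
z = 8.9 / 13.7
z = 0.6496
T-score = T = 50 + 10z
Carry z at full precision (z = 8.9 / 13.7) into the conversion:
T-score = 50 + 10 * (8.9 / 13.7) = 50 + 89 / 13.7
T-score = 50 + 6.4964
T-score = 56.4964

56.4964


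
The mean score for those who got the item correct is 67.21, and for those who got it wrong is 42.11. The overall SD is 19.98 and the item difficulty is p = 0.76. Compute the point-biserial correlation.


q = 1 - p = 0.24
rpb = ((M1 - M0) / SD) * sqrt(p * q)
rpb = ((67.21 - 42.11) / 19.98) * sqrt(0.76 * 0.24)
rpb = 0.5365

0.5365


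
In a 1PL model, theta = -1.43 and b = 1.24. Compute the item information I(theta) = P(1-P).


P = 1/(1+exp(-(-1.43-1.24))) = 0.0648
I = P*(1-P) = 0.0648 * 0.9352
I = 0.0606

0.0606


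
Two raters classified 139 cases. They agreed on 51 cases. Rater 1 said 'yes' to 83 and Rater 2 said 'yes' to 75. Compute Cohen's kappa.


P_o = 51/139 = 0.366906
P_e = (83*75 + 56*64) / 19321 = 0.507686
kappa = (P_o - P_e) / (1 - P_e)
kappa = (0.366906 - 0.507686) / (1 - 0.507686)
kappa = -0.286

-0.286


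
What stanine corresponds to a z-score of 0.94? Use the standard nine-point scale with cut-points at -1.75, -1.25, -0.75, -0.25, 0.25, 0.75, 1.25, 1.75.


Stanine boundaries: [-1.75, -1.25, -0.75, -0.25, 0.25, 0.75, 1.25, 1.75]
z = 0.94
Check each boundary:
  z >= -1.75 -> could be stanine 2
  z >= -1.25 -> could be stanine 3
  z >= -0.75 -> could be stanine 4
  z >= -0.25 -> could be stanine 5
  z >= 0.25 -> could be stanine 6
  z >= 0.75 -> could be stanine 7
  z < 1.25
  z < 1.75
Highest qualifying boundary gives stanine = 7

7


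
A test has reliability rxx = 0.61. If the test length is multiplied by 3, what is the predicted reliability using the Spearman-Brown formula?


r_new = (n * rxx) / (1 + (n-1) * rxx)
r_new = (3 * 0.61) / (1 + 2 * 0.61)
r_new = 1.83 / 2.22
r_new = 0.8243

0.8243


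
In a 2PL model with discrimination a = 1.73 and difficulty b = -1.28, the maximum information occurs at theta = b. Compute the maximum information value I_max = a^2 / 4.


For 2PL, max info at theta = b = -1.28
I_max = a^2 / 4 = 1.73^2 / 4
= 2.9929 / 4
I_max = 0.7482

0.7482


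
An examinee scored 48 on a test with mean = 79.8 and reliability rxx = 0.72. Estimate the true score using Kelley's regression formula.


T_est = rxx * X + (1 - rxx) * mean
T_est = 0.72 * 48 + 0.28 * 79.8
T_est = 34.56 + 22.344
T_est = 56.904

56.904


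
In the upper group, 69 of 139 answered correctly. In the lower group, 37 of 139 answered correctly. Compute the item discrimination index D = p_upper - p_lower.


p_upper = 69/139 = 0.4964
p_lower = 37/139 = 0.2662
D = 0.4964 - 0.2662 = 0.2302

0.2302


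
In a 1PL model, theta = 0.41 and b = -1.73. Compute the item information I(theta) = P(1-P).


P = 1/(1+exp(-(0.41--1.73))) = 0.8947
I = P*(1-P) = 0.8947 * 0.1053
I = 0.0942

0.0942


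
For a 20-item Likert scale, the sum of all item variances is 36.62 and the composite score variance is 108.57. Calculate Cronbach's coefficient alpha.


alpha = (k/(k-1)) * (1 - sum(si^2)/s_total^2)
= (20/19) * (1 - 36.62/108.57)
alpha = 0.6976

0.6976


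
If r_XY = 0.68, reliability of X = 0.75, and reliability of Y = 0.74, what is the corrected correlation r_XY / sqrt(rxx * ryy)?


r_corrected = rxy / sqrt(rxx * ryy)
= 0.68 / sqrt(0.75 * 0.74)
= 0.68 / sqrt(0.555)
= 0.68 / 0.744983
r_corrected = 0.9128

0.9128


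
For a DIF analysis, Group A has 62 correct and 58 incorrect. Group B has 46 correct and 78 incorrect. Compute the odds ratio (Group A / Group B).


Odds_A = 62/58 = 1.069
Odds_B = 46/78 = 0.5897
OR = Odds_A / Odds_B = 1.069 / 0.5897
Exactly, OR = (62 * 78) / (58 * 46) = 4836 / 2668
OR = 1.8126

1.8126


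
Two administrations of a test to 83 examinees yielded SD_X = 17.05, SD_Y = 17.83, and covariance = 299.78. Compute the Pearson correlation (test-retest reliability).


r = cov(X,Y) / (SD_X * SD_Y)
r = 299.78 / (17.05 * 17.83)
r = 299.78 / 304.0015
r = 0.9861

0.9861


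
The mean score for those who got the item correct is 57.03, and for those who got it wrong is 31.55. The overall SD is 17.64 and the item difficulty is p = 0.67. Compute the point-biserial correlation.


q = 1 - p = 0.33
rpb = ((M1 - M0) / SD) * sqrt(p * q)
rpb = ((57.03 - 31.55) / 17.64) * sqrt(0.67 * 0.33)
rpb = 0.6792

0.6792


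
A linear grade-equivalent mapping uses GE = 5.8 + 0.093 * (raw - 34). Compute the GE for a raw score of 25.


raw - median = 25 - 34 = -9
slope * diff = 0.093 * -9 = -0.837
GE = 5.8 + -0.837
GE = 4.963

4.963


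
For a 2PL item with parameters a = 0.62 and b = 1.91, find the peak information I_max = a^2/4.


For 2PL, max info at theta = b = 1.91
I_max = a^2 / 4 = 0.62^2 / 4
= 0.3844 / 4
I_max = 0.0961

0.0961


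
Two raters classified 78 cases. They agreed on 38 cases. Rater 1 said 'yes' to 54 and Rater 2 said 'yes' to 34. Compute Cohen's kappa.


P_o = 38/78 = 0.487179
P_e = (54*34 + 24*44) / 6084 = 0.475345
kappa = (P_o - P_e) / (1 - P_e)
kappa = (0.487179 - 0.475345) / (1 - 0.475345)
kappa = 0.0226

0.0226


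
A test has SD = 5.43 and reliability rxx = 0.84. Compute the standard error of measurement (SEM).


SEM = SD * sqrt(1 - rxx)
SEM = 5.43 * sqrt(1 - 0.84)
SEM = 5.43 * sqrt(0.16) = 5.43 * 0.4
SEM = 2.172

2.172


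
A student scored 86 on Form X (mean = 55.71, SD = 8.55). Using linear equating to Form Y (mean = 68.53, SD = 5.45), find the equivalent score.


slope = SD_Y / SD_X = 5.45 / 8.55 ~ 0.6374
intercept = mean_Y - slope * mean_X = 68.53 - (5.45 / 8.55) * 55.71 ~ 33.0189
Y = slope * X + intercept. To avoid rounding drift from the rounded slope/intercept, evaluate the equivalent form Y = mean_Y + SD_Y * (X - mean_X) / SD_X at full precision:
Y = 68.53 + 5.45 * (86 - 55.71) / 8.55
Y = 68.53 + 5.45 * 30.29 / 8.55
Y = 68.53 + 165.0805 / 8.55
Y = 68.53 + 19.3077
Y = 87.8377

87.8377


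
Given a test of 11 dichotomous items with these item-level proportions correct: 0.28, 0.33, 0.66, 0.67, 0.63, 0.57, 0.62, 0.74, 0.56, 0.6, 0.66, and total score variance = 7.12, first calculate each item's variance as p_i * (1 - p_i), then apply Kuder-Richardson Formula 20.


For each item, compute p_i * q_i:
  Item 1: 0.28 * 0.72 = 0.2016
  Item 2: 0.33 * 0.67 = 0.2211
  Item 3: 0.66 * 0.34 = 0.2244
  Item 4: 0.67 * 0.33 = 0.2211
  Item 5: 0.63 * 0.37 = 0.2331
  Item 6: 0.57 * 0.43 = 0.2451
  Item 7: 0.62 * 0.38 = 0.2356
  Item 8: 0.74 * 0.26 = 0.1924
  Item 9: 0.56 * 0.44 = 0.2464
  Item 10: 0.6 * 0.4 = 0.24
  Item 11: 0.66 * 0.34 = 0.2244
Sum(p_i * q_i) = 0.2016 + 0.2211 + 0.2244 + 0.2211 + 0.2331 + 0.2451 + 0.2356 + 0.1924 + 0.2464 + 0.24 + 0.2244 = 2.4852
KR-20 = (k/(k-1)) * (1 - Sum(p_i*q_i) / Var_total)
= (11/10) * (1 - 2.4852/7.12)
= 1.1 * 0.651
KR-20 = 0.7161

0.7161


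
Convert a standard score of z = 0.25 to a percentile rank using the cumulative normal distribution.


CDF(z) = 0.5 * (1 + erf(z/sqrt(2)))
erf(0.1768) = 0.1974
CDF = 0.5987
Percentile rank = 0.5987 * 100 = 59.87

59.87


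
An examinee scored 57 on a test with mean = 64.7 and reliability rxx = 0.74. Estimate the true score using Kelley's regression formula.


T_est = rxx * X + (1 - rxx) * mean
T_est = 0.74 * 57 + 0.26 * 64.7
T_est = 42.18 + 16.822
T_est = 59.002

59.002


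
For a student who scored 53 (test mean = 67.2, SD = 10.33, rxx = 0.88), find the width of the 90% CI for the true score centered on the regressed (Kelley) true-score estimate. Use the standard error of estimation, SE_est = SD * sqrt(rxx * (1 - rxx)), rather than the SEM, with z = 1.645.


True score estimate = 0.88*53 + 0.12*67.2 = 54.704
SE_est = SD * sqrt(rxx * (1 - rxx)) = 10.33 * sqrt(0.88 * 0.12) = 10.33 * sqrt(0.1056) = 3.356853
CI = T_est +/- z * SE_est, so width = 2 * z * SE_est = 2 * 1.645 * 3.356853
Width = 11.044

11.044


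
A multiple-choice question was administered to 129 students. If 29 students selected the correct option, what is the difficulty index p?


Item difficulty p = number correct / total examinees
p = 29 / 129
p = 0.2248

0.2248


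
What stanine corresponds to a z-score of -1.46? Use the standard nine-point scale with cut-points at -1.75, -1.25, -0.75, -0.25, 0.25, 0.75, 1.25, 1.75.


Stanine boundaries: [-1.75, -1.25, -0.75, -0.25, 0.25, 0.75, 1.25, 1.75]
z = -1.46
Check each boundary:
  z >= -1.75 -> could be stanine 2
  z < -1.25
  z < -0.75
  z < -0.25
  z < 0.25
  z < 0.75
  z < 1.25
  z < 1.75
Highest qualifying boundary gives stanine = 2

2


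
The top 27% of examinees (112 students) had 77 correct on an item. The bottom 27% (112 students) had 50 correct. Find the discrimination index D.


p_upper = 77/112 = 0.6875
p_lower = 50/112 = 0.4464
D = 0.6875 - 0.4464 = 0.2411

0.2411


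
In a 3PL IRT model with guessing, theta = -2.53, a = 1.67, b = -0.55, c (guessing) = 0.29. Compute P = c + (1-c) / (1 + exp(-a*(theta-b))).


logit = 1.67*(-2.53 - -0.55) = -3.3066
P* = 1/(1 + exp(--3.3066)) = 0.0353
P = 0.29 + (1 - 0.29) * 0.0353
P = 0.3151

0.3151


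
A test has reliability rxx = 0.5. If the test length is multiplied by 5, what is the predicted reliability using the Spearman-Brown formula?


r_new = (n * rxx) / (1 + (n-1) * rxx)
r_new = (5 * 0.5) / (1 + 4 * 0.5)
r_new = 2.5 / 3.0
r_new = 0.8333

0.8333


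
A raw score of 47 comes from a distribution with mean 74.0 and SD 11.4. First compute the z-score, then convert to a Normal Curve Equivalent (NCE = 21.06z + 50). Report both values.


z = (X - mean) / SD = (47 - 74.0) / 11.4
z = -27.0 / 11.4
z = -2.3684
NCE = NCE = 21.06z + 50
Carry z at full precision (z = -27.0 / 11.4) into the conversion:
NCE = 21.06 * (-27.0 / 11.4) + 50 = -568.62 / 11.4 + 50
NCE = -49.8789 + 50
NCE = 0.1211

0.1211


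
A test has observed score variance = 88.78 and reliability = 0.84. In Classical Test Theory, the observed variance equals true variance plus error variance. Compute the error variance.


var_true = rxx * var_obs = 0.84 * 88.78 = 74.5752
var_error = var_obs - var_true
var_error = 88.78 - 74.5752
var_error = 14.2048

14.2048


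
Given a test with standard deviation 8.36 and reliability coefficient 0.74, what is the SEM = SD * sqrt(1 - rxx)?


SEM = SD * sqrt(1 - rxx)
SEM = 8.36 * sqrt(1 - 0.74)
SEM = 8.36 * sqrt(0.26) = 8.36 * 0.509902
SEM = 4.2628

4.2628


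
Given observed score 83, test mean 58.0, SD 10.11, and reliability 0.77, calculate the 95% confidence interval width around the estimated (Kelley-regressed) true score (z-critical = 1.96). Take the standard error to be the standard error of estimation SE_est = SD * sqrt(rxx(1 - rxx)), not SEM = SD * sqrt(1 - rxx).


True score estimate = 0.77*83 + 0.23*58.0 = 77.25
SE_est = SD * sqrt(rxx * (1 - rxx)) = 10.11 * sqrt(0.77 * 0.23) = 10.11 * sqrt(0.1771) = 4.254617
CI = T_est +/- z * SE_est, so width = 2 * z * SE_est = 2 * 1.96 * 4.254617
Width = 16.6781

16.6781


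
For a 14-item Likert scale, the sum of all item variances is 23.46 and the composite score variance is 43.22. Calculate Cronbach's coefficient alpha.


alpha = (k/(k-1)) * (1 - sum(si^2)/s_total^2)
= (14/13) * (1 - 23.46/43.22)
alpha = 0.4924

0.4924


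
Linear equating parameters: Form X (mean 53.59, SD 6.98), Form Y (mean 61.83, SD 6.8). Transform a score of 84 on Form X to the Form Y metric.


slope = SD_Y / SD_X = 6.8 / 6.98 ~ 0.9742
intercept = mean_Y - slope * mean_X = 61.83 - (6.8 / 6.98) * 53.59 ~ 9.622
Y = slope * X + intercept. To avoid rounding drift from the rounded slope/intercept, evaluate the equivalent form Y = mean_Y + SD_Y * (X - mean_X) / SD_X at full precision:
Y = 61.83 + 6.8 * (84 - 53.59) / 6.98
Y = 61.83 + 6.8 * 30.41 / 6.98
Y = 61.83 + 206.788 / 6.98
Y = 61.83 + 29.6258
Y = 91.4558

91.4558


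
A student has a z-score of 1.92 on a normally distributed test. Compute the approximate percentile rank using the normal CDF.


CDF(z) = 0.5 * (1 + erf(z/sqrt(2)))
erf(1.3576) = 0.9451
CDF = 0.9726
Percentile rank = 0.9726 * 100 = 97.26

97.26


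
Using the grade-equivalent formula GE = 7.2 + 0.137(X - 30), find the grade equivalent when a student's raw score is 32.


raw - median = 32 - 30 = 2
slope * diff = 0.137 * 2 = 0.274
GE = 7.2 + 0.274
GE = 7.474

7.474


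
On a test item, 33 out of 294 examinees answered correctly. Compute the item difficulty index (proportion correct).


Item difficulty p = number correct / total examinees
p = 33 / 294
p = 0.1122

0.1122


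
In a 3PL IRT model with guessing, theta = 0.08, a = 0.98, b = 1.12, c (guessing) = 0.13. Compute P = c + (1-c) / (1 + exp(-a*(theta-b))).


logit = 0.98*(0.08 - 1.12) = -1.0192
P* = 1/(1 + exp(--1.0192)) = 0.2652
P = 0.13 + (1 - 0.13) * 0.2652
P = 0.3607

0.3607


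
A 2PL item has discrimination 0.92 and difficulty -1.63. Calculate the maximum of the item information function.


For 2PL, max info at theta = b = -1.63
I_max = a^2 / 4 = 0.92^2 / 4
= 0.8464 / 4
I_max = 0.2116

0.2116


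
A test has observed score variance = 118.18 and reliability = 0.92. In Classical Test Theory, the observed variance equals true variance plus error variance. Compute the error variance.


var_true = rxx * var_obs = 0.92 * 118.18 = 108.7256
var_error = var_obs - var_true
var_error = 118.18 - 108.7256
var_error = 9.4544

9.4544


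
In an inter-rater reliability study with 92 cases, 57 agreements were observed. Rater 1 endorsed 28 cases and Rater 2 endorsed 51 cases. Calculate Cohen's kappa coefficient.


P_o = 57/92 = 0.619565
P_e = (28*51 + 64*41) / 8464 = 0.478733
kappa = (P_o - P_e) / (1 - P_e)
kappa = (0.619565 - 0.478733) / (1 - 0.478733)
kappa = 0.2702

0.2702


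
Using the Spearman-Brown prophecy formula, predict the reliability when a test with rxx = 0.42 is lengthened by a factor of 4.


r_new = (n * rxx) / (1 + (n-1) * rxx)
r_new = (4 * 0.42) / (1 + 3 * 0.42)
r_new = 1.68 / 2.26
r_new = 0.7434

0.7434


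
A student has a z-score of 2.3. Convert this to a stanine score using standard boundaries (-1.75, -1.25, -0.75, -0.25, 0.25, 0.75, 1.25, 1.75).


Stanine boundaries: [-1.75, -1.25, -0.75, -0.25, 0.25, 0.75, 1.25, 1.75]
z = 2.3
Check each boundary:
  z >= -1.75 -> could be stanine 2
  z >= -1.25 -> could be stanine 3
  z >= -0.75 -> could be stanine 4
  z >= -0.25 -> could be stanine 5
  z >= 0.25 -> could be stanine 6
  z >= 0.75 -> could be stanine 7
  z >= 1.25 -> could be stanine 8
  z >= 1.75 -> could be stanine 9
Highest qualifying boundary gives stanine = 9

9


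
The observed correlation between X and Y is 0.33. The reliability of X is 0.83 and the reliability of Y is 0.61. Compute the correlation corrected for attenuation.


r_corrected = rxy / sqrt(rxx * ryy)
= 0.33 / sqrt(0.83 * 0.61)
= 0.33 / sqrt(0.5063)
= 0.33 / 0.711548
r_corrected = 0.4638

0.4638


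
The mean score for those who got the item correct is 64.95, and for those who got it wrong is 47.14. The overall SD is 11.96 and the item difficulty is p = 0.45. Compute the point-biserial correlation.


q = 1 - p = 0.55
rpb = ((M1 - M0) / SD) * sqrt(p * q)
rpb = ((64.95 - 47.14) / 11.96) * sqrt(0.45 * 0.55)
rpb = 0.7408

0.7408


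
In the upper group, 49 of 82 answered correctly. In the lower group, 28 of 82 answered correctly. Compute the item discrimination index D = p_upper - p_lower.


p_upper = 49/82 = 0.5976
p_lower = 28/82 = 0.3415
D = 0.5976 - 0.3415 = 0.2561

0.2561


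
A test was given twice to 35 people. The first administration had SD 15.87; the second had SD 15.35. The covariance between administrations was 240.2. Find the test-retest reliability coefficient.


r = cov(X,Y) / (SD_X * SD_Y)
r = 240.2 / (15.87 * 15.35)
r = 240.2 / 243.6045
r = 0.986

0.986


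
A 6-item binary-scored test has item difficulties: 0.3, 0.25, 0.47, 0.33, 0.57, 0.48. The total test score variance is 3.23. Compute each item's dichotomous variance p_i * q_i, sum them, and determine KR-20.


For each item, compute p_i * q_i:
  Item 1: 0.3 * 0.7 = 0.21
  Item 2: 0.25 * 0.75 = 0.1875
  Item 3: 0.47 * 0.53 = 0.2491
  Item 4: 0.33 * 0.67 = 0.2211
  Item 5: 0.57 * 0.43 = 0.2451
  Item 6: 0.48 * 0.52 = 0.2496
Sum(p_i * q_i) = 0.21 + 0.1875 + 0.2491 + 0.2211 + 0.2451 + 0.2496 = 1.3624
KR-20 = (k/(k-1)) * (1 - Sum(p_i*q_i) / Var_total)
= (6/5) * (1 - 1.3624/3.23)
= 1.2 * 0.5782
KR-20 = 0.6938

0.6938


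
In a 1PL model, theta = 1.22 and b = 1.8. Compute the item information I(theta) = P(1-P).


P = 1/(1+exp(-(1.22-1.8))) = 0.3589
I = P*(1-P) = 0.3589 * 0.6411
I = 0.2301

0.2301


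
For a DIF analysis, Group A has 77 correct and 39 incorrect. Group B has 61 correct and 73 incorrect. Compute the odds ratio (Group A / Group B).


Odds_A = 77/39 = 1.9744
Odds_B = 61/73 = 0.8356
OR = Odds_A / Odds_B = 1.9744 / 0.8356
Exactly, OR = (77 * 73) / (39 * 61) = 5621 / 2379
OR = 2.3628

2.3628


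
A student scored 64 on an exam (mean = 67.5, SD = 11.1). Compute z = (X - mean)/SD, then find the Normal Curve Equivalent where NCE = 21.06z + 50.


z = (X - mean) / SD = (64 - 67.5) / 11.1
z = -3.5 / 11.1
z = -0.3153
NCE = NCE = 21.06z + 50
Carry z at full precision (z = -3.5 / 11.1) into the conversion:
NCE = 21.06 * (-3.5 / 11.1) + 50 = -73.71 / 11.1 + 50
NCE = -6.6405 + 50
NCE = 43.3595

43.3595


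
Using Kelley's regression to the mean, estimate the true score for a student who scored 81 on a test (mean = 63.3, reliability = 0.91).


T_est = rxx * X + (1 - rxx) * mean
T_est = 0.91 * 81 + 0.09 * 63.3
T_est = 73.71 + 5.697
T_est = 79.407

79.407


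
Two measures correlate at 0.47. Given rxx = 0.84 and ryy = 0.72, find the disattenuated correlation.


r_corrected = rxy / sqrt(rxx * ryy)
= 0.47 / sqrt(0.84 * 0.72)
= 0.47 / sqrt(0.6048)
= 0.47 / 0.777689
r_corrected = 0.6044

0.6044


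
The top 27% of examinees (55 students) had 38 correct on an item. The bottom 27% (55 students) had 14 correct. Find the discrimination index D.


p_upper = 38/55 = 0.6909
p_lower = 14/55 = 0.2545
D = 0.6909 - 0.2545 = 0.4364

0.4364


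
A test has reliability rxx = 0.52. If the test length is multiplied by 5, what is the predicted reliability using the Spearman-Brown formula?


r_new = (n * rxx) / (1 + (n-1) * rxx)
r_new = (5 * 0.52) / (1 + 4 * 0.52)
r_new = 2.6 / 3.08
r_new = 0.8442

0.8442


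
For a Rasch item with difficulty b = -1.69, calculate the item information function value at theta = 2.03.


P = 1/(1+exp(-(2.03--1.69))) = 0.9763
I = P*(1-P) = 0.9763 * 0.0237
I = 0.0231

0.0231


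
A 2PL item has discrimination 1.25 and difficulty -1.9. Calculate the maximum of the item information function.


For 2PL, max info at theta = b = -1.9
I_max = a^2 / 4 = 1.25^2 / 4
= 1.5625 / 4
I_max = 0.3906

0.3906


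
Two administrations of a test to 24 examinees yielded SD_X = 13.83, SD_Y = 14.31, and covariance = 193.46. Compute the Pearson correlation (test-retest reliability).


r = cov(X,Y) / (SD_X * SD_Y)
r = 193.46 / (13.83 * 14.31)
r = 193.46 / 197.9073
r = 0.9775

0.9775


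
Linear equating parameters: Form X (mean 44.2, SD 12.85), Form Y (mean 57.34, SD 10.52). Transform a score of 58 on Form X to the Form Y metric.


slope = SD_Y / SD_X = 10.52 / 12.85 ~ 0.8187
intercept = mean_Y - slope * mean_X = 57.34 - (10.52 / 12.85) * 44.2 ~ 21.1545
Y = slope * X + intercept. To avoid rounding drift from the rounded slope/intercept, evaluate the equivalent form Y = mean_Y + SD_Y * (X - mean_X) / SD_X at full precision:
Y = 57.34 + 10.52 * (58 - 44.2) / 12.85
Y = 57.34 + 10.52 * 13.8 / 12.85
Y = 57.34 + 145.176 / 12.85
Y = 57.34 + 11.2977
Y = 68.6377

68.6377


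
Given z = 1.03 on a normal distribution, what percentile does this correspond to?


CDF(z) = 0.5 * (1 + erf(z/sqrt(2)))
erf(0.7283) = 0.697
CDF = 0.8485
Percentile rank = 0.8485 * 100 = 84.85

84.85


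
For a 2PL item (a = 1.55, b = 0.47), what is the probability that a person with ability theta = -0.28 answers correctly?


a*(theta - b) = 1.55 * (-0.28 - 0.47) = -1.1625
exp(--1.1625) = 3.1979
P = 1 / (1 + 3.1979)
P = 0.2382

0.2382


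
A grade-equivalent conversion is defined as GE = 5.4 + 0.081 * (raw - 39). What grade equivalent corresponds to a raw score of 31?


raw - median = 31 - 39 = -8
slope * diff = 0.081 * -8 = -0.648
GE = 5.4 + -0.648
GE = 4.752

4.752


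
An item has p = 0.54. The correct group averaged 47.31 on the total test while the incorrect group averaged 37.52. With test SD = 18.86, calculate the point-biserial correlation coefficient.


q = 1 - p = 0.46
rpb = ((M1 - M0) / SD) * sqrt(p * q)
rpb = ((47.31 - 37.52) / 18.86) * sqrt(0.54 * 0.46)
rpb = 0.2587

0.2587
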